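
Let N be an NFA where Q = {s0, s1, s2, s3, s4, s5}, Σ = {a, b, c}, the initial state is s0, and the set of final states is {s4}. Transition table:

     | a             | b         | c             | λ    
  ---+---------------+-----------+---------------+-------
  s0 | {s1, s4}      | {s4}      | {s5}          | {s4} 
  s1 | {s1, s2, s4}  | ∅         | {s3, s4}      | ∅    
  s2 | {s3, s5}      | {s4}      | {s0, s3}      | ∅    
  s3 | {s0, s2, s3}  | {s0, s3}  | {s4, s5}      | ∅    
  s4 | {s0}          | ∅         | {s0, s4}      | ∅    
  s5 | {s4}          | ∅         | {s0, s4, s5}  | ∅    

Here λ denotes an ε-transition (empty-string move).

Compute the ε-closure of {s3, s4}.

Begin with {s3, s4}.
No ε-moves leave this set, so the closure equals the set itself.

{s3, s4}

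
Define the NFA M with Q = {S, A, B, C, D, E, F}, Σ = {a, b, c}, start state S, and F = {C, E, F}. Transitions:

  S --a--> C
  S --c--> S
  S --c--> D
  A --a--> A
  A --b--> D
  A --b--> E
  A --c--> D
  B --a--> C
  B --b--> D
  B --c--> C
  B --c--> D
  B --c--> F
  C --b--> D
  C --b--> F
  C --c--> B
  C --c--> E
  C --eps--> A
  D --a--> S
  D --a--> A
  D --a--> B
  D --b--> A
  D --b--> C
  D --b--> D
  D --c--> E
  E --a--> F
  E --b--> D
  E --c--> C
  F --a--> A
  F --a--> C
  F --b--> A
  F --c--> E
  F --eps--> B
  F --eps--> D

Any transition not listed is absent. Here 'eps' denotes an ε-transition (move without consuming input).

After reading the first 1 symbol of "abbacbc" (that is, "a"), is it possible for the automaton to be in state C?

Start in {S}.
Read 'a': {S} → {A, C}.
State C is in {A, C}.

Yes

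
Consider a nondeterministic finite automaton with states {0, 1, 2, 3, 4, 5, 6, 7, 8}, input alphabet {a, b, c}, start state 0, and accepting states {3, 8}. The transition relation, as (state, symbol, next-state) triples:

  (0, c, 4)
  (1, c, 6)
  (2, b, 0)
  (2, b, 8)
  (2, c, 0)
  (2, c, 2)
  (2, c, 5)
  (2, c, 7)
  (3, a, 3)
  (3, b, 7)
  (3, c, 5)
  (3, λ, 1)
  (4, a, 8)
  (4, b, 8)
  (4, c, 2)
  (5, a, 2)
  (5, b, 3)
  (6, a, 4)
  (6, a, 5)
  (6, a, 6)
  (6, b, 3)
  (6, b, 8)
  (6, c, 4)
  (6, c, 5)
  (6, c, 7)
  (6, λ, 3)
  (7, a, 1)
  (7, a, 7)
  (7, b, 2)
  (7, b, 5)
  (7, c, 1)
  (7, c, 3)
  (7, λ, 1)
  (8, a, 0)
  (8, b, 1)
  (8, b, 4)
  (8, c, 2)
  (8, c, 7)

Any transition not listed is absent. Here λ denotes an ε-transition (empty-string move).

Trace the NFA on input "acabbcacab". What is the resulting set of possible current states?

∅

Start in {0}.
Read 'a': {0} → ∅.
The set is empty and remains empty for the remaining 9 symbols.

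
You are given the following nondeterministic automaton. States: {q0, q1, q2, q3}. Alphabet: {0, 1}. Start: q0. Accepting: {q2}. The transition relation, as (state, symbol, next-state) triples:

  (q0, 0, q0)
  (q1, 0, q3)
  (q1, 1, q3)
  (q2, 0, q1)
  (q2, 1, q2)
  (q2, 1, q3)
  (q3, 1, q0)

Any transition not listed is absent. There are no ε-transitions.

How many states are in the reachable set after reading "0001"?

Start in {q0}.
Read '0': {q0} → {q0}.
Read '0': {q0} → {q0}.
Read '0': {q0} → {q0}.
Read '1': {q0} → ∅.
That set has 0 states.

0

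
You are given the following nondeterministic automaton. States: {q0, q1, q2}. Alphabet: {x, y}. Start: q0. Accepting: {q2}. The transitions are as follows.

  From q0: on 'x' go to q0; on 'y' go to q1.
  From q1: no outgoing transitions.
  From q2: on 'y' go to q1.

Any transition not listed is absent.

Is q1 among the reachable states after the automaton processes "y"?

Yes

Start in {q0}.
Read 'y': q0→{q1}; now {q1}.
State q1 is in {q1}.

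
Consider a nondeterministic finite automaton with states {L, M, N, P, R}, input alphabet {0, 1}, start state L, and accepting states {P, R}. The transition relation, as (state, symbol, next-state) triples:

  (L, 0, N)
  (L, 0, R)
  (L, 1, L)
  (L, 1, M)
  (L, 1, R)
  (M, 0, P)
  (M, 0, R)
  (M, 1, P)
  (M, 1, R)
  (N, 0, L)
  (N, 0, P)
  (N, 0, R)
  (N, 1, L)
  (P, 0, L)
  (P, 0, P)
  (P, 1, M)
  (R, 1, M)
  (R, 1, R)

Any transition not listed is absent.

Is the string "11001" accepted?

Yes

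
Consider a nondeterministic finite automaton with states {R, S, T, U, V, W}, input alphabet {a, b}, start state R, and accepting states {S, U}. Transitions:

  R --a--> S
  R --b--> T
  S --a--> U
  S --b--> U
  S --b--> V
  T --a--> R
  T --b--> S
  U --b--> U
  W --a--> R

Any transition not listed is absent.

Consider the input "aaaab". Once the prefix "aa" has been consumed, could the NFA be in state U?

Yes

Start in {R}.
Read 'a': {R} → {S}.
Read 'a': {S} → {U}.
State U is in {U}.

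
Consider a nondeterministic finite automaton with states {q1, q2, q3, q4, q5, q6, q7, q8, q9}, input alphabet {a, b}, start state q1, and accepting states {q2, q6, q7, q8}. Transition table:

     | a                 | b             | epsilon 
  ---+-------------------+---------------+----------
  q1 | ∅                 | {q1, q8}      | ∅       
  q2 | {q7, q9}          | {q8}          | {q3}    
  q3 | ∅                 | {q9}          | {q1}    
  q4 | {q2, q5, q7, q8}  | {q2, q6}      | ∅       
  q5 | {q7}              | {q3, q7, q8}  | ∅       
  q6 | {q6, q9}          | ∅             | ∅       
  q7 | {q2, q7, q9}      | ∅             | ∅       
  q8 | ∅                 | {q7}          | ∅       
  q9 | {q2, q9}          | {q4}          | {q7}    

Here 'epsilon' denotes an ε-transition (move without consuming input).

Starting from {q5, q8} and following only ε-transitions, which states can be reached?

{q5, q8}

Begin with {q5, q8}.
No ε-moves leave this set, so the closure equals the set itself.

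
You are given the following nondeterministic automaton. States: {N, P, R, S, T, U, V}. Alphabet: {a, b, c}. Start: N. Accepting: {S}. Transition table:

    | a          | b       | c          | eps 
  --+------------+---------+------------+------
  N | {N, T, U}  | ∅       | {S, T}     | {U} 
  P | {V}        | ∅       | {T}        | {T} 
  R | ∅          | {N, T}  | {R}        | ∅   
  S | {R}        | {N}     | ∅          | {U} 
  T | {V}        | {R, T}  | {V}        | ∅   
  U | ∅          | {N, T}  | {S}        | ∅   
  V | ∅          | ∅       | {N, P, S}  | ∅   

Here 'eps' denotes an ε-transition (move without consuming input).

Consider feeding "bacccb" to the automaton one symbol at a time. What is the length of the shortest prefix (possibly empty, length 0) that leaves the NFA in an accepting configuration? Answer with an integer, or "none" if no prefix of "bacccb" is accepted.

Start: ε-closure({N}) = {N, U}.
Read 'b': N→∅, U→{N, T}; union {N, T}; ε-closure = {N, T, U}.
Read 'a': N→{N, T, U}, T→{V}, U→∅; now {N, T, U, V}.
Read 'c': N→{S, T}, T→{V}, U→{S}, V→{N, P, S}; union {N, P, S, T, V}; ε-closure = {N, P, S, T, U, V}.
None of the earlier sets intersect F, but {N, P, S, T, U, V} does.

3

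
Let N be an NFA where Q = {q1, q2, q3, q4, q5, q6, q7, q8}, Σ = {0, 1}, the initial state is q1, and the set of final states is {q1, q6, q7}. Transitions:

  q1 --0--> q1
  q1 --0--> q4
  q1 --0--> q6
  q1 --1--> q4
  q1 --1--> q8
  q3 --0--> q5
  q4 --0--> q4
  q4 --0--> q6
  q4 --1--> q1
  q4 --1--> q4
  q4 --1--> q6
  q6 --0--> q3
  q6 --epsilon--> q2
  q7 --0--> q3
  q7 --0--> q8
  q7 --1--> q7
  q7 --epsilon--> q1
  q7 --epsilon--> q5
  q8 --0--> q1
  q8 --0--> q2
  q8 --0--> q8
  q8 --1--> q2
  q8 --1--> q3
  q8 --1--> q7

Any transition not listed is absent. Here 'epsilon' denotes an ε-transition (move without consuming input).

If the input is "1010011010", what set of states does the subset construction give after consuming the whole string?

{q1, q2, q3, q4, q5, q6, q8}

Start in {q1}.
Read '1': q1→{q4, q8}; now {q4, q8}.
Read '0': q4→{q4, q6}, q8→{q1, q2, q8}; now {q1, q2, q4, q6, q8}.
Read '1': q1→{q4, q8}, q2→∅, q4→{q1, q4, q6}, q6→∅, q8→{q2, q3, q7}; union {q1, q2, q3, q4, q6, q7, q8}; ε-closure = {q1, q2, q3, q4, q5, q6, q7, q8}.
Read '0': q1→{q1, q4, q6}, q2→∅, q3→{q5}, q4→{q4, q6}, q5→∅, q6→{q3}, q7→{q3, q8}, q8→{q1, q2, q8}; now {q1, q2, q3, q4, q5, q6, q8}.
Read '0': q1→{q1, q4, q6}, q2→∅, q3→{q5}, q4→{q4, q6}, q5→∅, q6→{q3}, q8→{q1, q2, q8}; now {q1, q2, q3, q4, q5, q6, q8}.
Read '1': q1→{q4, q8}, q2→∅, q3→∅, q4→{q1, q4, q6}, q5→∅, q6→∅, q8→{q2, q3, q7}; union {q1, q2, q3, q4, q6, q7, q8}; ε-closure = {q1, q2, q3, q4, q5, q6, q7, q8}.
Read '1': q1→{q4, q8}, q2→∅, q3→∅, q4→{q1, q4, q6}, q5→∅, q6→∅, q7→{q7}, q8→{q2, q3, q7}; union {q1, q2, q3, q4, q6, q7, q8}; ε-closure = {q1, q2, q3, q4, q5, q6, q7, q8}.
Read '0': q1→{q1, q4, q6}, q2→∅, q3→{q5}, q4→{q4, q6}, q5→∅, q6→{q3}, q7→{q3, q8}, q8→{q1, q2, q8}; now {q1, q2, q3, q4, q5, q6, q8}.
Read '1': q1→{q4, q8}, q2→∅, q3→∅, q4→{q1, q4, q6}, q5→∅, q6→∅, q8→{q2, q3, q7}; union {q1, q2, q3, q4, q6, q7, q8}; ε-closure = {q1, q2, q3, q4, q5, q6, q7, q8}.
Read '0': q1→{q1, q4, q6}, q2→∅, q3→{q5}, q4→{q4, q6}, q5→∅, q6→{q3}, q7→{q3, q8}, q8→{q1, q2, q8}; now {q1, q2, q3, q4, q5, q6, q8}.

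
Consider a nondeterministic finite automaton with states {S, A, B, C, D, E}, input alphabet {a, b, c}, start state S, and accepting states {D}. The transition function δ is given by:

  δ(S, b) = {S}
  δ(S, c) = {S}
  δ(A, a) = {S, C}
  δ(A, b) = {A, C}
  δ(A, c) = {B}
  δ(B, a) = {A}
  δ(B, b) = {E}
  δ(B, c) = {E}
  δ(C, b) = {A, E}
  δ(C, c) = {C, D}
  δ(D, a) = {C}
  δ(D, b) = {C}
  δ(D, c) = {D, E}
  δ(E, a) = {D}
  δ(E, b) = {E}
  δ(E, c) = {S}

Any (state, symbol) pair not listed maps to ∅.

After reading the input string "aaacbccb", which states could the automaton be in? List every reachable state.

∅

Start in {S}.
Read 'a': S→∅; now ∅.
The set is empty and remains empty for the remaining 7 symbols.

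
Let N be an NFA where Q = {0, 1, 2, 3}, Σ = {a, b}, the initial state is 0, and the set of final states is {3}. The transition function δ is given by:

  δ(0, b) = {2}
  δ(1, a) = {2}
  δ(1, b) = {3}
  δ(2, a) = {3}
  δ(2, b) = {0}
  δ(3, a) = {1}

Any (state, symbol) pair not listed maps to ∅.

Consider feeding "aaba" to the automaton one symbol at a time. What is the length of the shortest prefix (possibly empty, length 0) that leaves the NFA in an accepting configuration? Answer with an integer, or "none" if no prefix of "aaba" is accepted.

Start in {0}.
Read 'a': 0→∅; now ∅.
The set is empty and remains empty for the remaining 3 symbols.
No reachable set along the way intersects F.

none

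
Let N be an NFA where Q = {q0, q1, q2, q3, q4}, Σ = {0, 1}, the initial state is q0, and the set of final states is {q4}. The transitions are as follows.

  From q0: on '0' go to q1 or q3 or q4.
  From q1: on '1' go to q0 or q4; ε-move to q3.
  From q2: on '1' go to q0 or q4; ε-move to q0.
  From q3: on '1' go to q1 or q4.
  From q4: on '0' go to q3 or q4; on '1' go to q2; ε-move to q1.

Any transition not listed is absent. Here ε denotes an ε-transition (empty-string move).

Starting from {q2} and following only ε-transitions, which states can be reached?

Begin with {q2}.
ε-move q2 → q0; add q0.

{q0, q2}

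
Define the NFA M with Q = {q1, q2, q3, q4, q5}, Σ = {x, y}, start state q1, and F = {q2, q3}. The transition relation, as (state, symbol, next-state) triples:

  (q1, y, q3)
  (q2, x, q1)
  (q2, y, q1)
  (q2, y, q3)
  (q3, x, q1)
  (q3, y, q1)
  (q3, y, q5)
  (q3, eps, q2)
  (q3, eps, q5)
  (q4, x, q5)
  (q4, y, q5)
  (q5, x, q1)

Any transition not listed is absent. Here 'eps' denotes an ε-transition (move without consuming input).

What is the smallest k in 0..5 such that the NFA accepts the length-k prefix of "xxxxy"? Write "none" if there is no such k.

none

Start in {q1}.
Read 'x': {q1} → ∅.
The set is empty and remains empty for the remaining 4 symbols.
No reachable set along the way intersects F.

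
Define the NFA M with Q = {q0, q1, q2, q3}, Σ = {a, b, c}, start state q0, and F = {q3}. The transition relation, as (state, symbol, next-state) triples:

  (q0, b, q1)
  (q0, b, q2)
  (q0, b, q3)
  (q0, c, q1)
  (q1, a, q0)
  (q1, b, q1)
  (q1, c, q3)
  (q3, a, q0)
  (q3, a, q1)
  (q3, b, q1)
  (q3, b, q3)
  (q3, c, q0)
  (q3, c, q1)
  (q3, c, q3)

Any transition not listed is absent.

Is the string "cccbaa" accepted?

No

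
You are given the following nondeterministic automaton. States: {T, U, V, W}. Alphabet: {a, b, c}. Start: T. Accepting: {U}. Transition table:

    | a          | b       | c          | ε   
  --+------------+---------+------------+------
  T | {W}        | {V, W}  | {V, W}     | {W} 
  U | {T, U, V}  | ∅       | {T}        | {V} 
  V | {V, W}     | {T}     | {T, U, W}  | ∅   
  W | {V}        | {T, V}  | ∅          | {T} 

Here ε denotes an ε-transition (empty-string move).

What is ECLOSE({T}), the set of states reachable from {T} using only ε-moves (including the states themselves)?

Begin with {T}.
ε-move T → W; add W.

{T, W}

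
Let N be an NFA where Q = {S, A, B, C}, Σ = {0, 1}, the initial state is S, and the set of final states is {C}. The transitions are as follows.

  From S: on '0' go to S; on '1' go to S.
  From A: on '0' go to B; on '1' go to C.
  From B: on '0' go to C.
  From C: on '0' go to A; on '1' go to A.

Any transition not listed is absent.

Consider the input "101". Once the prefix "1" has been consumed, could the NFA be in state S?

Start in {S}.
Read '1': {S} → {S}.
State S is in {S}.

Yes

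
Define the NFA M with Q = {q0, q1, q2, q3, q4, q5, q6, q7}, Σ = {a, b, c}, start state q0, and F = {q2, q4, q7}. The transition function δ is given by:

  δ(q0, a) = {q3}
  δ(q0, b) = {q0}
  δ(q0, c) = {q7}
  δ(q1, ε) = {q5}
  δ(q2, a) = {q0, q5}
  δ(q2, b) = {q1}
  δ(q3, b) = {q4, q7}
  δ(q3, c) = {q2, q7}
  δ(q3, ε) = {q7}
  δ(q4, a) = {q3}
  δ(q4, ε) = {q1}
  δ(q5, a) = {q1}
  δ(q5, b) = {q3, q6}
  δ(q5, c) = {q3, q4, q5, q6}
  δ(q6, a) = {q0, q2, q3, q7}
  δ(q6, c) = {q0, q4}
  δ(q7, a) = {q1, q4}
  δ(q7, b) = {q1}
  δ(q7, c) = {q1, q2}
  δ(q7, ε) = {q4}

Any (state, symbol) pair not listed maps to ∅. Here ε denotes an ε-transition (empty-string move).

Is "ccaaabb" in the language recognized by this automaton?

Yes

Start in {q0}.
Read 'c': q0→{q7}; union {q7}; ε-closure = {q1, q4, q5, q7}.
Read 'c': q1→∅, q4→∅, q5→{q3, q4, q5, q6}, q7→{q1, q2}; union {q1, q2, q3, q4, q5, q6}; ε-closure = {q1, q2, q3, q4, q5, q6, q7}.
Read 'a': q1→∅, q2→{q0, q5}, q3→∅, q4→{q3}, q5→{q1}, q6→{q0, q2, q3, q7}, q7→{q1, q4}; now {q0, q1, q2, q3, q4, q5, q7}.
Read 'a': q0→{q3}, q1→∅, q2→{q0, q5}, q3→∅, q4→{q3}, q5→{q1}, q7→{q1, q4}; union {q0, q1, q3, q4, q5}; ε-closure = {q0, q1, q3, q4, q5, q7}.
Read 'a': q0→{q3}, q1→∅, q3→∅, q4→{q3}, q5→{q1}, q7→{q1, q4}; union {q1, q3, q4}; ε-closure = {q1, q3, q4, q5, q7}.
Read 'b': q1→∅, q3→{q4, q7}, q4→∅, q5→{q3, q6}, q7→{q1}; union {q1, q3, q4, q6, q7}; ε-closure = {q1, q3, q4, q5, q6, q7}.
Read 'b': q1→∅, q3→{q4, q7}, q4→∅, q5→{q3, q6}, q6→∅, q7→{q1}; union {q1, q3, q4, q6, q7}; ε-closure = {q1, q3, q4, q5, q6, q7}.
The final set {q1, q3, q4, q5, q6, q7} contains the accepting states q4, q7.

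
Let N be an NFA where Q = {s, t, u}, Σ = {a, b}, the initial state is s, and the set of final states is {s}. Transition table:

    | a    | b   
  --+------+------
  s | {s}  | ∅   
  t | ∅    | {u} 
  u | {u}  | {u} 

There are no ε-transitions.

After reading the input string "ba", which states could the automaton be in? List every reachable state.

∅

Start in {s}.
Read 'b': s→∅; now ∅.
The set is empty and remains empty for the remaining 1 symbol.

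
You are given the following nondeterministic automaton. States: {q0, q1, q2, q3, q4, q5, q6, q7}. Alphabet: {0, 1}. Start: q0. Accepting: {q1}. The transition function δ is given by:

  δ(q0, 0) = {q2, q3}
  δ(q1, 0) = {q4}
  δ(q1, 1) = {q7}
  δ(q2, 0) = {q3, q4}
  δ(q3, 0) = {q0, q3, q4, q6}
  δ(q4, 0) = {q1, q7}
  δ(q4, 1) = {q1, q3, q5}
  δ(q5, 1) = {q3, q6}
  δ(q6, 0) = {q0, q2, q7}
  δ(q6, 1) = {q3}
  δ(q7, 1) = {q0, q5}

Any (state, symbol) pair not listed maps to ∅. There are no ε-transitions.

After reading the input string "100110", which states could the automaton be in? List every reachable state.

∅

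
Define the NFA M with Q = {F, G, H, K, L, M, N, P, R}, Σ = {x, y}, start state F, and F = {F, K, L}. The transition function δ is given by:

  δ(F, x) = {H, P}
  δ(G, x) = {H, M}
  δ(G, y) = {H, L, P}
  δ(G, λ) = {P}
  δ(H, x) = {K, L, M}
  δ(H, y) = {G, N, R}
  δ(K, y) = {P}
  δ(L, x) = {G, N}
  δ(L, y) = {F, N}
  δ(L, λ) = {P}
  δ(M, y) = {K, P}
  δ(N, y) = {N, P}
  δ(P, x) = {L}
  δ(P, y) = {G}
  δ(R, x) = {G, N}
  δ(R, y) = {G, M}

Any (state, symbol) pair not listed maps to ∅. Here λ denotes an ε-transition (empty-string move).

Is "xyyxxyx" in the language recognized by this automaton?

Yes

Start in {F}.
Read 'x': F→{H, P}; now {H, P}.
Read 'y': H→{G, N, R}, P→{G}; union {G, N, R}; ε-closure = {G, N, P, R}.
Read 'y': G→{H, L, P}, N→{N, P}, P→{G}, R→{G, M}; now {G, H, L, M, N, P}.
Read 'x': G→{H, M}, H→{K, L, M}, L→{G, N}, M→∅, N→∅, P→{L}; union {G, H, K, L, M, N}; ε-closure = {G, H, K, L, M, N, P}.
Read 'x': G→{H, M}, H→{K, L, M}, K→∅, L→{G, N}, M→∅, N→∅, P→{L}; union {G, H, K, L, M, N}; ε-closure = {G, H, K, L, M, N, P}.
Read 'y': G→{H, L, P}, H→{G, N, R}, K→{P}, L→{F, N}, M→{K, P}, N→{N, P}, P→{G}; now {F, G, H, K, L, N, P, R}.
Read 'x': F→{H, P}, G→{H, M}, H→{K, L, M}, K→∅, L→{G, N}, N→∅, P→{L}, R→{G, N}; now {G, H, K, L, M, N, P}.
The final set {G, H, K, L, M, N, P} contains the accepting states K, L.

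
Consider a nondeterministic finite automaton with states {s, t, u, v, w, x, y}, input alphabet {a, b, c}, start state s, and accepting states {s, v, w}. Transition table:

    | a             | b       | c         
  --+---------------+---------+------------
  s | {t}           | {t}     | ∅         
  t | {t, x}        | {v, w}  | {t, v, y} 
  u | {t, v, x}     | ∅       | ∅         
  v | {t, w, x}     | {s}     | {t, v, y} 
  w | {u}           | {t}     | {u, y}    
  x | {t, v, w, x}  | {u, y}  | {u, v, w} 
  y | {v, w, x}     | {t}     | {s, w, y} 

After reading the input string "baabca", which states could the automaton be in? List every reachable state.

Start in {s}.
Read 'b': s→{t}; now {t}.
Read 'a': t→{t, x}; now {t, x}.
Read 'a': t→{t, x}, x→{t, v, w, x}; now {t, v, w, x}.
Read 'b': t→{v, w}, v→{s}, w→{t}, x→{u, y}; now {s, t, u, v, w, y}.
Read 'c': s→∅, t→{t, v, y}, u→∅, v→{t, v, y}, w→{u, y}, y→{s, w, y}; now {s, t, u, v, w, y}.
Read 'a': s→{t}, t→{t, x}, u→{t, v, x}, v→{t, w, x}, w→{u}, y→{v, w, x}; now {t, u, v, w, x}.

{t, u, v, w, x}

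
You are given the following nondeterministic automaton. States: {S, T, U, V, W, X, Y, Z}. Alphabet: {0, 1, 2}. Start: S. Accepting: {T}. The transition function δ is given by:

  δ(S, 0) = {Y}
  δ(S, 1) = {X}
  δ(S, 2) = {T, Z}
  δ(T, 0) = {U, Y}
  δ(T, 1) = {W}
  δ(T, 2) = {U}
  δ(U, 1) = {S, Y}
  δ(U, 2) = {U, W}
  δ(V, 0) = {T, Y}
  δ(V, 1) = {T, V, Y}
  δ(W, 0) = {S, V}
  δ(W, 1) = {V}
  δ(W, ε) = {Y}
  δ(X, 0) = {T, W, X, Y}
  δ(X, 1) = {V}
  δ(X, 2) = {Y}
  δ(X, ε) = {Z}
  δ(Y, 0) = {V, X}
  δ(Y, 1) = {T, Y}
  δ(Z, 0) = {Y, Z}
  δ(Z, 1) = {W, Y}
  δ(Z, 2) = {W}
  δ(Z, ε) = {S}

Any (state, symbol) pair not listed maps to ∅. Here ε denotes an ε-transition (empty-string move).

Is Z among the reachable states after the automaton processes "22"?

Start in {S}.
Read '2': S→{T, Z}; union {T, Z}; ε-closure = {S, T, Z}.
Read '2': S→{T, Z}, T→{U}, Z→{W}; union {T, U, W, Z}; ε-closure = {S, T, U, W, Y, Z}.
State Z is in {S, T, U, W, Y, Z}.

Yes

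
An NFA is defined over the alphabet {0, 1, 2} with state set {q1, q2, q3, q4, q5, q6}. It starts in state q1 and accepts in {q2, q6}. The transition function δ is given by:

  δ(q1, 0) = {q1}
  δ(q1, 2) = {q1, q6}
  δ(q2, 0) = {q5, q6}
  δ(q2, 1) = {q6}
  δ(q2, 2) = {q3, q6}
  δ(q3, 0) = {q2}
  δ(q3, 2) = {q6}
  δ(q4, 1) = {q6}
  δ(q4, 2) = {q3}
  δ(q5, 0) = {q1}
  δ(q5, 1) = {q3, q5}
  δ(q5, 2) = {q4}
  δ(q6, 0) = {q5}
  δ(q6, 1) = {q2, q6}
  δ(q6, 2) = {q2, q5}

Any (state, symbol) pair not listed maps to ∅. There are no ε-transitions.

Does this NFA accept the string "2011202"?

No

Start in {q1}.
Read '2': q1→{q1, q6}; now {q1, q6}.
Read '0': q1→{q1}, q6→{q5}; now {q1, q5}.
Read '1': q1→∅, q5→{q3, q5}; now {q3, q5}.
Read '1': q3→∅, q5→{q3, q5}; now {q3, q5}.
Read '2': q3→{q6}, q5→{q4}; now {q4, q6}.
Read '0': q4→∅, q6→{q5}; now {q5}.
Read '2': q5→{q4}; now {q4}.
The final set {q4} contains no accepting state.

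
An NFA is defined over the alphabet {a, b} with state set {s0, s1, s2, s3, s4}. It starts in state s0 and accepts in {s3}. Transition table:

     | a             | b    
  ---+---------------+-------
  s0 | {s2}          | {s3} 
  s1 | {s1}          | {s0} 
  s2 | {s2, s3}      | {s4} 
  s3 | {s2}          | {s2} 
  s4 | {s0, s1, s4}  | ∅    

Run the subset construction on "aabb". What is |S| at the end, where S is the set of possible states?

Start in {s0}.
Read 'a': s0→{s2}; now {s2}.
Read 'a': s2→{s2, s3}; now {s2, s3}.
Read 'b': s2→{s4}, s3→{s2}; now {s2, s4}.
Read 'b': s2→{s4}, s4→∅; now {s4}.
That set has 1 state.

1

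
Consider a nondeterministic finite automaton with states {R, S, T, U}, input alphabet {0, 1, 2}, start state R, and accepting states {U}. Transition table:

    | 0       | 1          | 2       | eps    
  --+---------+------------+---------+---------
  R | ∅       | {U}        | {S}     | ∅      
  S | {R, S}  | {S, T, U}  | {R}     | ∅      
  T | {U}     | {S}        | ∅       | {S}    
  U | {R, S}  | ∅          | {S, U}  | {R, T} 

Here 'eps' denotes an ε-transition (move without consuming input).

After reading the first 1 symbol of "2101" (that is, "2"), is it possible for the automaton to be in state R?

No

Start in {R}.
Read '2': {R} → {S}.
State R is not in {S}.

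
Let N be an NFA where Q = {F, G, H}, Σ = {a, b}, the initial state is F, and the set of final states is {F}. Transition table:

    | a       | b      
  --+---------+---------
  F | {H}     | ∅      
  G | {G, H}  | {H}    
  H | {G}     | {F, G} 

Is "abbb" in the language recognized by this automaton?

Yes

Start in {F}.
Read 'a': F→{H}; now {H}.
Read 'b': H→{F, G}; now {F, G}.
Read 'b': F→∅, G→{H}; now {H}.
Read 'b': H→{F, G}; now {F, G}.
The final set {F, G} contains the accepting state F.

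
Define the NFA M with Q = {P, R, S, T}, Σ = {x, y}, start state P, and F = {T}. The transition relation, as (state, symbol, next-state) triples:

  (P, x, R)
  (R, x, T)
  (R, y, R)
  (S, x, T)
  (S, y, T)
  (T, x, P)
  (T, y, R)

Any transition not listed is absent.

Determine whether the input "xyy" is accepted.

No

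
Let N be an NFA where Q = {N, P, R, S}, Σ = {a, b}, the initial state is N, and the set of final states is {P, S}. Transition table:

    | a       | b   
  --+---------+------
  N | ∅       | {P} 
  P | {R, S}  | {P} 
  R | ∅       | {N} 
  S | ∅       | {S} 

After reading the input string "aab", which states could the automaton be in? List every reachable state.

Start in {N}.
Read 'a': {N} → ∅.
The set is empty and remains empty for the remaining 2 symbols.

∅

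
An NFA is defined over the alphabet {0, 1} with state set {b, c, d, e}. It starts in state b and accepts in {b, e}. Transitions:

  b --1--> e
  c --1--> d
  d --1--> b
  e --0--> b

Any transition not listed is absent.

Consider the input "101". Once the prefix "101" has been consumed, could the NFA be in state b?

No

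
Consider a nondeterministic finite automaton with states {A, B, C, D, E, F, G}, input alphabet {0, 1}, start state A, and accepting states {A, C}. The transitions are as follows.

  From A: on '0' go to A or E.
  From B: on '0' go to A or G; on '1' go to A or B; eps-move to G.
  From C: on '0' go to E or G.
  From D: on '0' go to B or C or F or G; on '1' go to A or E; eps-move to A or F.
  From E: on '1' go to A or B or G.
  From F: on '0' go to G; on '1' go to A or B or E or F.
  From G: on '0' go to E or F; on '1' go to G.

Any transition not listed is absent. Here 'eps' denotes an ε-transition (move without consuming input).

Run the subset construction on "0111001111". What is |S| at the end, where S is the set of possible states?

5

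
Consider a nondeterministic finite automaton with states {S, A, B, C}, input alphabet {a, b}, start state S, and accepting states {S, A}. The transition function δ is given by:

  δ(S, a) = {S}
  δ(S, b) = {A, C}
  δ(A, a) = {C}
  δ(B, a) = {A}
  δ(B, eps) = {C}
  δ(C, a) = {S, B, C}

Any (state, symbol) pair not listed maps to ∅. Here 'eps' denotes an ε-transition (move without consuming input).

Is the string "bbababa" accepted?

Start in {S}.
Read 'b': S→{A, C}; now {A, C}.
Read 'b': A→∅, C→∅; now ∅.
The set is empty and remains empty for the remaining 5 symbols.
The final set ∅ contains no accepting state.

No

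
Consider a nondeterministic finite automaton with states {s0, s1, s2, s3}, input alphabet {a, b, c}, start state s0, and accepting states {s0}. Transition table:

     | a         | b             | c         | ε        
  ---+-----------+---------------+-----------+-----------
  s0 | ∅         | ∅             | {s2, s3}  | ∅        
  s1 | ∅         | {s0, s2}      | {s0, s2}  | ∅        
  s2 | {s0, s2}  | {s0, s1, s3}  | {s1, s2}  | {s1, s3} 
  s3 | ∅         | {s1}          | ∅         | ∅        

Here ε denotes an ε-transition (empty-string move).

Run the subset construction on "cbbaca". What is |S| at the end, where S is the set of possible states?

Start in {s0}.
Read 'c': s0→{s2, s3}; union {s2, s3}; ε-closure = {s1, s2, s3}.
Read 'b': s1→{s0, s2}, s2→{s0, s1, s3}, s3→{s1}; now {s0, s1, s2, s3}.
Read 'b': s0→∅, s1→{s0, s2}, s2→{s0, s1, s3}, s3→{s1}; now {s0, s1, s2, s3}.
Read 'a': s0→∅, s1→∅, s2→{s0, s2}, s3→∅; union {s0, s2}; ε-closure = {s0, s1, s2, s3}.
Read 'c': s0→{s2, s3}, s1→{s0, s2}, s2→{s1, s2}, s3→∅; now {s0, s1, s2, s3}.
Read 'a': s0→∅, s1→∅, s2→{s0, s2}, s3→∅; union {s0, s2}; ε-closure = {s0, s1, s2, s3}.
That set has 4 states.

4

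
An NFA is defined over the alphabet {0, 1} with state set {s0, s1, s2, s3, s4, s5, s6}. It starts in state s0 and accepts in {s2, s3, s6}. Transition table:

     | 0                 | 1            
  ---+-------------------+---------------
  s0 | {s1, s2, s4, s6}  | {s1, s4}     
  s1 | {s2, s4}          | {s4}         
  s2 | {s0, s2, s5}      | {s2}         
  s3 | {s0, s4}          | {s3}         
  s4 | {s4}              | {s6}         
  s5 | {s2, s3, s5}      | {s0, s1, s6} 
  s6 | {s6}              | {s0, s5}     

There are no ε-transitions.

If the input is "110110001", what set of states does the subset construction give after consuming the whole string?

{s0, s1, s2, s3, s4, s5, s6}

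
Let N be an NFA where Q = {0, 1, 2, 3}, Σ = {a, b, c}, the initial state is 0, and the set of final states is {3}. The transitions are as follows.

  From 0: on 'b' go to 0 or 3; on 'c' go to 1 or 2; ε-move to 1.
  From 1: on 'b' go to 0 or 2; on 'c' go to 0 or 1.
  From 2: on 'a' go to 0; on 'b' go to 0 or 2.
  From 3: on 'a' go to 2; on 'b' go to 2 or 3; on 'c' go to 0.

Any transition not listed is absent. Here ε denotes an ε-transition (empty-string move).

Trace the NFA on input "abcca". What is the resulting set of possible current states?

∅

Start: ε-closure({0}) = {0, 1}.
Read 'a': {0, 1} → ∅.
The set is empty and remains empty for the remaining 4 symbols.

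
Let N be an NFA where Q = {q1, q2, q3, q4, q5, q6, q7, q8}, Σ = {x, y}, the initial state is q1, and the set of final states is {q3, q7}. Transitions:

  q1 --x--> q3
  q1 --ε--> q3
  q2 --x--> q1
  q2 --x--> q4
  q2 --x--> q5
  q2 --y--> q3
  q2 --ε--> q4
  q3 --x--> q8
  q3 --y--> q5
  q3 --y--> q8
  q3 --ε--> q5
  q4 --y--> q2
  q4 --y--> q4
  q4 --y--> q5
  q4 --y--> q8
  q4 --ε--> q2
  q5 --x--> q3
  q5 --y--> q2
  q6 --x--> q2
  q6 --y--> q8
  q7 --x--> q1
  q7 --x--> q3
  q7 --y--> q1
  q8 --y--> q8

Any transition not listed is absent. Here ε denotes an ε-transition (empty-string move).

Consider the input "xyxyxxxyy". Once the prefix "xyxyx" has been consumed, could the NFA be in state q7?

Start: ε-closure({q1}) = {q1, q3, q5}.
Read 'x': q1→{q3}, q3→{q8}, q5→{q3}; union {q3, q8}; ε-closure = {q3, q5, q8}.
Read 'y': q3→{q5, q8}, q5→{q2}, q8→{q8}; union {q2, q5, q8}; ε-closure = {q2, q4, q5, q8}.
Read 'x': q2→{q1, q4, q5}, q4→∅, q5→{q3}, q8→∅; union {q1, q3, q4, q5}; ε-closure = {q1, q2, q3, q4, q5}.
Read 'y': q1→∅, q2→{q3}, q3→{q5, q8}, q4→{q2, q4, q5, q8}, q5→{q2}; now {q2, q3, q4, q5, q8}.
Read 'x': q2→{q1, q4, q5}, q3→{q8}, q4→∅, q5→{q3}, q8→∅; union {q1, q3, q4, q5, q8}; ε-closure = {q1, q2, q3, q4, q5, q8}.
State q7 is not in {q1, q2, q3, q4, q5, q8}.

No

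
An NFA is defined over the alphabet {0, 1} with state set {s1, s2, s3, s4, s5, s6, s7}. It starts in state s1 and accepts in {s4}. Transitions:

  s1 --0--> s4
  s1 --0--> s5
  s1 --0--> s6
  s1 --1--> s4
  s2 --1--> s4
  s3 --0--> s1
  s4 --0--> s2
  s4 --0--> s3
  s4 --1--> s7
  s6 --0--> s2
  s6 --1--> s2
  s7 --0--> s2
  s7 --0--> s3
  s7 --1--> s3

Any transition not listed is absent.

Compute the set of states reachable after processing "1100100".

Start in {s1}.
Read '1': s1→{s4}; now {s4}.
Read '1': s4→{s7}; now {s7}.
Read '0': s7→{s2, s3}; now {s2, s3}.
Read '0': s2→∅, s3→{s1}; now {s1}.
Read '1': s1→{s4}; now {s4}.
Read '0': s4→{s2, s3}; now {s2, s3}.
Read '0': s2→∅, s3→{s1}; now {s1}.

{s1}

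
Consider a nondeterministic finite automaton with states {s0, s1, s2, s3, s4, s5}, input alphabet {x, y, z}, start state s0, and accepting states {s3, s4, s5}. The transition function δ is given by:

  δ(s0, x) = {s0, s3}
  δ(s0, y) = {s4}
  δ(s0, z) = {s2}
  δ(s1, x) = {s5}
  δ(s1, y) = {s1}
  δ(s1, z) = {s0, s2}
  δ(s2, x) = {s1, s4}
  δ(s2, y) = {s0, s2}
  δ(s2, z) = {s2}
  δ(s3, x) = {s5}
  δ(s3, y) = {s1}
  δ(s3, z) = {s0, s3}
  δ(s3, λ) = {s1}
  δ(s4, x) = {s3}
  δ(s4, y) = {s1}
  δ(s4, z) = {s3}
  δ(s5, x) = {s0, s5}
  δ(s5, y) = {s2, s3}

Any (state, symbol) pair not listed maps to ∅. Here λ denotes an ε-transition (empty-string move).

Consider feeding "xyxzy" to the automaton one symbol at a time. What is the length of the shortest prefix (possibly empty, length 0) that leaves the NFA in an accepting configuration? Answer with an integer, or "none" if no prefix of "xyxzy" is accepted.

Start in {s0}.
Read 'x': s0→{s0, s3}; union {s0, s3}; ε-closure = {s0, s1, s3}.
None of the earlier sets intersect F, but {s0, s1, s3} does.

1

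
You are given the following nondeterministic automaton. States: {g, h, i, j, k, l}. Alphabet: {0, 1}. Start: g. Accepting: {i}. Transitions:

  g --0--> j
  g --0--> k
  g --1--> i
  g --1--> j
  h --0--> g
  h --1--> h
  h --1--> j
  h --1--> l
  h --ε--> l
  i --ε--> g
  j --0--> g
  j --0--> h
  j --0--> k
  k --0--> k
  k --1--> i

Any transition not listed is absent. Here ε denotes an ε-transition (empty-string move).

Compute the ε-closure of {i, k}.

{g, i, k}

Begin with {i, k}.
ε-move i → g; add g.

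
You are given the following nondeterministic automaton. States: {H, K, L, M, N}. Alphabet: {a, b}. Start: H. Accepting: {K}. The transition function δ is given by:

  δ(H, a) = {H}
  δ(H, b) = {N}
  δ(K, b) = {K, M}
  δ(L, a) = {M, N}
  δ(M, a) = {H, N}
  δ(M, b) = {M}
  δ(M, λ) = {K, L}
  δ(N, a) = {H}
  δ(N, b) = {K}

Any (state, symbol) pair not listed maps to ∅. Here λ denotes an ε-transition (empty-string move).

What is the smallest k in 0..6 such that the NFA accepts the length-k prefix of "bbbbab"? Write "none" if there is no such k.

Start in {H}.
Read 'b': {H} → {N}.
Read 'b': {N} → {K}.
None of the earlier sets intersect F, but {K} does.

2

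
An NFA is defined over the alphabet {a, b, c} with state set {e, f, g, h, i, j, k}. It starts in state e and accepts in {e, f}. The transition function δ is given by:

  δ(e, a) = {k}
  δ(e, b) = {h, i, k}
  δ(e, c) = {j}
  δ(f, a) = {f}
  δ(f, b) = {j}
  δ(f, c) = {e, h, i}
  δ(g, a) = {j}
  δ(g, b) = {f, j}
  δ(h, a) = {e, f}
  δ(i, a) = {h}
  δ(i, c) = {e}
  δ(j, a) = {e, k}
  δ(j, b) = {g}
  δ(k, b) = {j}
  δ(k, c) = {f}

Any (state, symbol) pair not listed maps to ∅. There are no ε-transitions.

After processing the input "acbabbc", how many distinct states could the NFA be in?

0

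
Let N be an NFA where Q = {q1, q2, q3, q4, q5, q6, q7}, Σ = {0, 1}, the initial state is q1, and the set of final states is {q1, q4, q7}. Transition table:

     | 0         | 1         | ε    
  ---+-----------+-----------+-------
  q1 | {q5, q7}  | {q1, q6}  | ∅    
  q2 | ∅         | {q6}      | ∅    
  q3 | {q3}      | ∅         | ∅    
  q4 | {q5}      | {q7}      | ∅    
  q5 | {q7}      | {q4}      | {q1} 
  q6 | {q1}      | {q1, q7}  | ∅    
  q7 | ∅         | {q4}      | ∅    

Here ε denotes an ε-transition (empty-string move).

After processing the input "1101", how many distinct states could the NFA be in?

3

Start in {q1}.
Read '1': {q1} → {q1, q6}.
Read '1': {q1, q6} → {q1, q6, q7}.
Read '0': {q1, q6, q7} → {q1, q5, q7}.
Read '1': {q1, q5, q7} → {q1, q4, q6}.
That set has 3 states.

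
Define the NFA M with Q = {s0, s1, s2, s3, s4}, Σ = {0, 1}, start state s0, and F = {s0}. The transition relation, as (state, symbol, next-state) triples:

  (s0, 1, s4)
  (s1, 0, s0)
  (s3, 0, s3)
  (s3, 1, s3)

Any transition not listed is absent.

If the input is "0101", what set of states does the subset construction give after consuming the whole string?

Start in {s0}.
Read '0': s0→∅; now ∅.
The set is empty and remains empty for the remaining 3 symbols.

∅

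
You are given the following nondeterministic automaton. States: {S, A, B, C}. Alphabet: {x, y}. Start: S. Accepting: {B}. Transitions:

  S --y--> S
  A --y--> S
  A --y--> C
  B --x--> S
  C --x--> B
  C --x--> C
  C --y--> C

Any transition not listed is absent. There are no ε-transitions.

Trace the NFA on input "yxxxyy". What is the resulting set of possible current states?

∅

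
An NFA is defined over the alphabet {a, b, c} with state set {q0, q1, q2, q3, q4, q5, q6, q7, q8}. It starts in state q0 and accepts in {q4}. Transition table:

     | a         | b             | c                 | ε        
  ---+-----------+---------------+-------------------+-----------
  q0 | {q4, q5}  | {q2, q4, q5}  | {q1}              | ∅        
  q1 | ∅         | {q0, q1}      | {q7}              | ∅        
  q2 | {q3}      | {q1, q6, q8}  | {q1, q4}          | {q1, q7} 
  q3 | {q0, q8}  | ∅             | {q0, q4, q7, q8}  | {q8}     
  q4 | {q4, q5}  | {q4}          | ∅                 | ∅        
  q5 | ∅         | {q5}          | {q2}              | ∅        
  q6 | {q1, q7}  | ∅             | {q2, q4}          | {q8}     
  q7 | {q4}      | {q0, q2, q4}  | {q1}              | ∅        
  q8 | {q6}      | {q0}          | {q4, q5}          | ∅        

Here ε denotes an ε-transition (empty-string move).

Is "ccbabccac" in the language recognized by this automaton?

Start in {q0}.
Read 'c': q0→{q1}; now {q1}.
Read 'c': q1→{q7}; now {q7}.
Read 'b': q7→{q0, q2, q4}; union {q0, q2, q4}; ε-closure = {q0, q1, q2, q4, q7}.
Read 'a': q0→{q4, q5}, q1→∅, q2→{q3}, q4→{q4, q5}, q7→{q4}; union {q3, q4, q5}; ε-closure = {q3, q4, q5, q8}.
Read 'b': q3→∅, q4→{q4}, q5→{q5}, q8→{q0}; now {q0, q4, q5}.
Read 'c': q0→{q1}, q4→∅, q5→{q2}; union {q1, q2}; ε-closure = {q1, q2, q7}.
Read 'c': q1→{q7}, q2→{q1, q4}, q7→{q1}; now {q1, q4, q7}.
Read 'a': q1→∅, q4→{q4, q5}, q7→{q4}; now {q4, q5}.
Read 'c': q4→∅, q5→{q2}; union {q2}; ε-closure = {q1, q2, q7}.
The final set {q1, q2, q7} contains no accepting state.

No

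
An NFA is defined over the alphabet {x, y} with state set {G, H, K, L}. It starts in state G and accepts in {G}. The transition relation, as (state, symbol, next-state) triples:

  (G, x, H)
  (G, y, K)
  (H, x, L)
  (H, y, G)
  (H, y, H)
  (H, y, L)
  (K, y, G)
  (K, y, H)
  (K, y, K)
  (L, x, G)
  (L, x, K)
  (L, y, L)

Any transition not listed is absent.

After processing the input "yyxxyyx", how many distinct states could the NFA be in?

4

Start in {G}.
Read 'y': G→{K}; now {K}.
Read 'y': K→{G, H, K}; now {G, H, K}.
Read 'x': G→{H}, H→{L}, K→∅; now {H, L}.
Read 'x': H→{L}, L→{G, K}; now {G, K, L}.
Read 'y': G→{K}, K→{G, H, K}, L→{L}; now {G, H, K, L}.
Read 'y': G→{K}, H→{G, H, L}, K→{G, H, K}, L→{L}; now {G, H, K, L}.
Read 'x': G→{H}, H→{L}, K→∅, L→{G, K}; now {G, H, K, L}.
That set has 4 states.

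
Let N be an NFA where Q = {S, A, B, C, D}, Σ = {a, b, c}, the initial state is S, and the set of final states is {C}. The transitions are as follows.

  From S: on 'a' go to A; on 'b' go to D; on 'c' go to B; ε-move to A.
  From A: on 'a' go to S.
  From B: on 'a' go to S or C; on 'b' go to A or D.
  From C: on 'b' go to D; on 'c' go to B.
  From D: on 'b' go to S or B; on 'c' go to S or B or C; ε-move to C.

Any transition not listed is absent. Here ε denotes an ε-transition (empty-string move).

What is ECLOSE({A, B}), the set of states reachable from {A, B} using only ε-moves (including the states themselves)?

{A, B}

Begin with {A, B}.
No ε-moves leave this set, so the closure equals the set itself.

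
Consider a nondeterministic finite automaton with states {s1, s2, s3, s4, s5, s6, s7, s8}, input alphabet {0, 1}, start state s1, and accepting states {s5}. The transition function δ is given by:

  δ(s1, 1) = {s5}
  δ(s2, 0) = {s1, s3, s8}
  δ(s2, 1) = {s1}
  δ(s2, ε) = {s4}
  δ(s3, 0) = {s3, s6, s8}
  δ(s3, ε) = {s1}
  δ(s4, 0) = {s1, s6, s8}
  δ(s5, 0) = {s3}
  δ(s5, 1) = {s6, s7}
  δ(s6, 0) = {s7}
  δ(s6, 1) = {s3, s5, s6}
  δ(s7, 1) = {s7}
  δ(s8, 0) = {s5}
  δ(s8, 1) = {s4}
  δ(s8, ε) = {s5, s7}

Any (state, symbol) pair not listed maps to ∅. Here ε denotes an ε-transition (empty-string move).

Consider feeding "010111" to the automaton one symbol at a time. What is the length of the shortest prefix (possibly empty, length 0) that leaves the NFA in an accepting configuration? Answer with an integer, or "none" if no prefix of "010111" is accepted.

none

Start in {s1}.
Read '0': s1→∅; now ∅.
The set is empty and remains empty for the remaining 5 symbols.
No reachable set along the way intersects F.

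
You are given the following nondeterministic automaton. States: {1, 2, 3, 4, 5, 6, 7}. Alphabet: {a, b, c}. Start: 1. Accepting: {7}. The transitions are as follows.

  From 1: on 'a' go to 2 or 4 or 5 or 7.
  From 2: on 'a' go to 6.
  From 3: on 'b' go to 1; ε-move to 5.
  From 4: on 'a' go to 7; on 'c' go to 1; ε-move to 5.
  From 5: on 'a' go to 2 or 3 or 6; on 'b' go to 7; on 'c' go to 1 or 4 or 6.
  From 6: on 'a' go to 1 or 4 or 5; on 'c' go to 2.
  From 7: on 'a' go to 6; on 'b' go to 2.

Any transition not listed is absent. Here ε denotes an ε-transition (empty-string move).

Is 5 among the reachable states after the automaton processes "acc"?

Start in {1}.
Read 'a': 1→{2, 4, 5, 7}; now {2, 4, 5, 7}.
Read 'c': 2→∅, 4→{1}, 5→{1, 4, 6}, 7→∅; union {1, 4, 6}; ε-closure = {1, 4, 5, 6}.
Read 'c': 1→∅, 4→{1}, 5→{1, 4, 6}, 6→{2}; union {1, 2, 4, 6}; ε-closure = {1, 2, 4, 5, 6}.
State 5 is in {1, 2, 4, 5, 6}.

Yes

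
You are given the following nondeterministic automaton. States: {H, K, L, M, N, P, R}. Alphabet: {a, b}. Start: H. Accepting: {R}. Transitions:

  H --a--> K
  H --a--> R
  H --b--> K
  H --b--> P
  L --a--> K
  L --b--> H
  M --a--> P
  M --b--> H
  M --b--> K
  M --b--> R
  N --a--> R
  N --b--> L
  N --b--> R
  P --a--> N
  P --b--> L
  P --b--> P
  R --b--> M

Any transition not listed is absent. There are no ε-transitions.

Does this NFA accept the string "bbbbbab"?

Start in {H}.
Read 'b': {H} → {K, P}.
Read 'b': {K, P} → {L, P}.
Read 'b': {L, P} → {H, L, P}.
Read 'b': {H, L, P} → {H, K, L, P}.
Read 'b': {H, K, L, P} → {H, K, L, P}.
Read 'a': {H, K, L, P} → {K, N, R}.
Read 'b': {K, N, R} → {L, M, R}.
The final set {L, M, R} contains the accepting state R.

Yes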